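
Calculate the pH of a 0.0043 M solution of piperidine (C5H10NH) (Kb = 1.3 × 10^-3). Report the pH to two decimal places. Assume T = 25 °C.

C5H10NH + H2O ⇌ C5H10NH2+ + OH-
From the ICE table, Kb = [OH-]²/(0.0043 − [OH-]) = 1.3 × 10^-3.
Here C₀/Kb ≈ 3.31, so the small-[OH-] approximation fails. Use the quadratic:
[OH-] = [−0.0013 + √(0.0013² + 2.24e-05)]/2 = 1.80 × 10^-3 M
pOH = 2.74, so pH = 14.00 − pOH = 11.26

pH = 11.26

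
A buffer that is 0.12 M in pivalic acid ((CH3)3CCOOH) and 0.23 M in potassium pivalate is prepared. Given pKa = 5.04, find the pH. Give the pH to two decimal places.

pH = 5.32

pH = pKa + log([A⁻]/[HA]) = 5.04 + log(0.23/0.12)
pH = 5.04 + (+0.283) = 5.32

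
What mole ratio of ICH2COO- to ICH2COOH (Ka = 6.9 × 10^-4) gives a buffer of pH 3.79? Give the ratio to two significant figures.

pKa = -log(6.9 × 10^-4) = 3.161
pH = pKa + log(r) ⇒ log(r) = 3.79 − 3.161 = +0.629
r = [ICH2COO-]/[ICH2COOH] = 10^(+0.629) = 4.26

ratio = 4.3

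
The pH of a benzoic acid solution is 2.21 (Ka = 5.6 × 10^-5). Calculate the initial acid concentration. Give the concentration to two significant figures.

C₀ = 6.9 × 10^-1 M

[H+] = 10^(-2.21) = 6.17 × 10^-3 M = x
Ka = x²/(C₀ − x) ⇒ C₀ = x + x²/Ka
C₀ = 6.17 × 10^-3 + (6.17 × 10^-3)²/(5.6 × 10^-5) = 6.86 × 10^-1 M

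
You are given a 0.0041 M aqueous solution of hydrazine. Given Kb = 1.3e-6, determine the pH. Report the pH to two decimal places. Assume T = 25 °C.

pH = 9.86

N2H4 + H2O ⇌ N2H5+ + OH-
Let x = [OH-] at equilibrium. Kb = x²/(0.0041 − x).
Since Kb ≪ C₀, x ≈ √(Kb·C₀) = 7.30 × 10^-5 M.
Check: 1.8% ionized — well under 5%, approximation valid.
pOH = −log(7.30 × 10^-5) = 4.14; pH = 14.00 − 4.14 = 9.86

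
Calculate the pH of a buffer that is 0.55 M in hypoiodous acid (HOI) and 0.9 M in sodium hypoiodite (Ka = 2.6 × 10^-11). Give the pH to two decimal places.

pH = 10.80

pKa = −log(2.6 × 10^-11) = 10.585
pH = pKa + log([A⁻]/[HA]) = 10.585 + log(0.9/0.55)
pH = 10.585 + (+0.214) = 10.80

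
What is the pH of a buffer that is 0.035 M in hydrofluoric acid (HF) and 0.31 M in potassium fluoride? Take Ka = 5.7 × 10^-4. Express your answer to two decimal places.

pKa = −log(5.7 × 10^-4) = 3.244
pH = pKa + log([A⁻]/[HA]) = 3.244 + log(0.31/0.035)
pH = 3.244 + (+0.947) = 4.19

pH = 4.19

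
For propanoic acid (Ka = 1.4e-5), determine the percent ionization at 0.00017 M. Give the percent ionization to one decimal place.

24.9%

CH3CH2COOH ⇌ CH3CH2COO- + H+; let x = [H+] at equilibrium.
Ka = x²/(C₀ − x); solving the quadratic gives x = 4.23 × 10^-5 M.
% ionization = x/C₀ × 100% = 4.23 × 10^-5/0.00017 × 100% = 24.9%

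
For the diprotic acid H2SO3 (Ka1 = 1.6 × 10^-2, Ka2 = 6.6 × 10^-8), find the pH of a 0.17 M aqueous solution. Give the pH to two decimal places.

pH = 1.35

Ka1 ≫ Ka2, so treat the first dissociation as the only significant source of H+.
Ka1 = x²/(0.17 − x) = 1.6 × 10^-2
Solving the quadratic: x = (−Ka1 + √(Ka1² + 4·Ka1·C₀))/2 = 4.48 × 10^-2 M
pH = −log(4.48 × 10^-2) = 1.35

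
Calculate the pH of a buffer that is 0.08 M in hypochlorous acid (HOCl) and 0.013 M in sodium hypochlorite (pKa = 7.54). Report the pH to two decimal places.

Using pH = pKa + log([base]/[acid]) with [base]/[acid] = 0.013/0.08:
pH = 7.54 + (-0.789) = 6.75

pH = 6.75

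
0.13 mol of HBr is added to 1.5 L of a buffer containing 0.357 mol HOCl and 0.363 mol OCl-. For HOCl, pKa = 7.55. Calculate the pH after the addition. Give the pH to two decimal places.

pH = 7.23

Added H+ converts OCl- to HOCl: HOCl → 0.487 mol, OCl- → 0.233 mol.
pH = pKa + log([A⁻]/[HA]) = 7.55 + log(0.233/0.487) = 7.55 -0.320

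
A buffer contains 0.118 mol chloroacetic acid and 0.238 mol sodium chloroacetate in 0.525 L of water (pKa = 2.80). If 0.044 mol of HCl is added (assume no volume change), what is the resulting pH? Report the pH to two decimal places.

pH = 2.88

After neutralization: n(ClCH2COOH) = 0.162 mol, n(ClCH2COO-) = 0.194 mol.
Henderson–Hasselbalch with mole ratio 0.194/0.162: pH = 2.80 + (+0.078)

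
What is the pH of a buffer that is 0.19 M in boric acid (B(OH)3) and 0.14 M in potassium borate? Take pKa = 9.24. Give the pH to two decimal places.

Using pH = pKa + log([base]/[acid]) with [base]/[acid] = 0.14/0.19:
pH = 9.24 + (-0.133) = 9.11

pH = 9.11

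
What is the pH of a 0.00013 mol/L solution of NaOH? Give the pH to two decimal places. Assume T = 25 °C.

pH = 10.11

NaOH is a strong base; [OH-] = 0.00013 M.
pOH = -log(0.00013) = 3.89
pH = 14.00 - 3.89 = 10.11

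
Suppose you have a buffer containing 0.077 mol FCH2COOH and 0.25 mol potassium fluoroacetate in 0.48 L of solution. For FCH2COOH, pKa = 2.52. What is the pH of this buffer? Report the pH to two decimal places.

Using pH = pKa + log([base]/[acid]) with [base]/[acid] = 0.25/0.077:
pH = 2.52 + (+0.511) = 3.03

pH = 3.03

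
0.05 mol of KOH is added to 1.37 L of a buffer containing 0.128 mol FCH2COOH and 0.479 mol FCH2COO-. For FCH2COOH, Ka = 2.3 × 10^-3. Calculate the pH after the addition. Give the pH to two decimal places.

After neutralization: n(FCH2COOH) = 0.078 mol, n(FCH2COO-) = 0.529 mol.
pKa = −log(2.3 × 10^-3) = 2.638
pH = pKa + log([A⁻]/[HA]) = 2.638 + log(0.529/0.078) = 2.638 +0.831

pH = 3.47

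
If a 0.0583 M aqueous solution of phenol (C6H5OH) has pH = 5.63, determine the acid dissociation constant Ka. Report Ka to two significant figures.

[H+] = 10^(-5.63) = 2.34 × 10^-6 M
At equilibrium [HA] = 0.0583 − 2.34 × 10^-6 = 5.83 × 10^-2 M
Ka = [H+][A-]/[HA] = (2.34 × 10^-6)² / 5.83 × 10^-2 = 9.4 × 10^-11

Ka = 9.4 × 10^-11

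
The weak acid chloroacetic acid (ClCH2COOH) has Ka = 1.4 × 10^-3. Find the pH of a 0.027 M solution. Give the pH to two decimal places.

pH = 2.26

ClCH2COOH ⇌ ClCH2COO- + H+
Let x = [H+] at equilibrium. Ka = x²/(0.027 − x).
x is not negligible relative to C₀; solve x² + 0.0014·x − 3.78e-05 = 0.
x = [−0.0014 + √(0.0014² + 0.000151)]/2 = 5.49 × 10^-3 M
pH = −log(5.49 × 10^-3) = 2.26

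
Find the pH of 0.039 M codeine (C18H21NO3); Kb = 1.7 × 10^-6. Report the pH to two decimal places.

C18H21NO3 + H2O ⇌ C18H22NO3+ + OH-
Kb = x²/(0.039 − x) = 1.7 × 10^-6
Neglecting x in the denominator: x = √(1.7 × 10^-6 × 0.039) = 2.57 × 10^-4 M
pOH = 3.59, so pH = 14.00 − pOH = 10.41

pH = 10.41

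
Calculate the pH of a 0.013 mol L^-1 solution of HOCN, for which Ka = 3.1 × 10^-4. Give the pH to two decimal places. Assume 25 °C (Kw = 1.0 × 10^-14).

HOCN ⇌ OCN- + H+
Ka = [H+]²/(0.013 − [H+]) = 3.1 × 10^-4
[H+] is not negligible relative to C₀; solve [H+]² + 0.00031·[H+] − 4.03e-06 = 0.
[H+] = (−Ka + √(Ka² + 4·Ka·C₀))/2 = 1.86 × 10^-3 M
pH = −log[H+] = −log(1.86 × 10^-3) = 2.73

pH = 2.73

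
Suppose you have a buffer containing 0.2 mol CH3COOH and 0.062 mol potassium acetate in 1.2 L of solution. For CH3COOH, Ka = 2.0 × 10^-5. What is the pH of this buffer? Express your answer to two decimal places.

pH = 4.19

pKa = −log(2.0 × 10^-5) = 4.699
Using pH = pKa + log([base]/[acid]) with [base]/[acid] = 0.062/0.2:
pH = 4.699 + (-0.509) = 4.19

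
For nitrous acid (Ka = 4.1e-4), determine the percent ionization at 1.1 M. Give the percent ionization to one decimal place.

1.9%

HNO2 ⇌ NO2- + H+; let x = [H+] at equilibrium.
x ≈ √(Ka·C₀) = √(4.1 × 10^-4 × 1.1) = 2.12 × 10^-2 M
% ionization = x/C₀ × 100% = 2.12 × 10^-2/1.1 × 100% = 1.9%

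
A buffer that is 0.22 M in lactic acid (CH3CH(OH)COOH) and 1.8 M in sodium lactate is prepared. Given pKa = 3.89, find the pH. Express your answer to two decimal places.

pH = 4.80

Henderson–Hasselbalch: pH = pKa + log([CH3CH(OH)COO-]/[CH3CH(OH)COOH]) = 3.89 + log(1.8/0.22)
pH = 3.89 + (+0.913) = 4.80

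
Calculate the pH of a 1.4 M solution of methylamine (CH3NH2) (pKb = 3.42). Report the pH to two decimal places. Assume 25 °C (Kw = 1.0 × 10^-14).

pH = 12.36

CH3NH2 + H2O ⇌ CH3NH3+ + OH-
Kb = 10^(−3.42) = 3.80 × 10^-4
Kb = x²/(1.4 − x) = 3.80 × 10^-4
Assume x ≪ 1.4: x ≈ √(3.80 × 10^-4 × 1.4) = 2.31 × 10^-2 M
(x/C₀ = 1.6% < 5%, so the approximation holds.)
pOH = −log(2.31 × 10^-2) = 1.64; pH = 14.00 − 1.64 = 12.36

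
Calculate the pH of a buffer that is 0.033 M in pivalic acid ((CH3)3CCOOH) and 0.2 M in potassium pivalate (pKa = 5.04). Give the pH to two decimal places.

pH = 5.82

pH = pKa + log([A⁻]/[HA]) = 5.04 + log(0.2/0.033)
pH = 5.04 + (+0.783) = 5.82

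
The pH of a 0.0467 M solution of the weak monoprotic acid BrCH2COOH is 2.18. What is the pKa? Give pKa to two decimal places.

pKa = 2.96

[H+] = 10^(-2.18) = 6.61 × 10^-3 M
At equilibrium [HA] = 0.0467 − 6.61 × 10^-3 = 4.01 × 10^-2 M
Ka = [H+][A-]/[HA] = (6.61 × 10^-3)² / 4.01 × 10^-2 = 1.09 × 10^-3
pKa = -log(1.09 × 10^-3) = 2.96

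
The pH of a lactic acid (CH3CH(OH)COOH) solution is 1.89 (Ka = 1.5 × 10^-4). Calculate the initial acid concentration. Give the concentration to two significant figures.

C₀ = 1.1 M

[H+] = 10^(-1.89) = 1.29 × 10^-2 M = x
Ka = x²/(C₀ − x) ⇒ C₀ = x + x²/Ka
C₀ = 1.29 × 10^-2 + (1.29 × 10^-2)²/(1.5 × 10^-4) = 1.12 M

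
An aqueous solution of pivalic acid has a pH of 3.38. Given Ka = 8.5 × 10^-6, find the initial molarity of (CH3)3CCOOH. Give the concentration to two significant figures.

[H+] = 10^(-3.38) = 4.17 × 10^-4 M = x
Ka = x²/(C₀ − x) ⇒ C₀ = x + x²/Ka
C₀ = 4.17 × 10^-4 + (4.17 × 10^-4)²/(8.5 × 10^-6) = 2.09 × 10^-2 M

C₀ = 2.1 × 10^-2 M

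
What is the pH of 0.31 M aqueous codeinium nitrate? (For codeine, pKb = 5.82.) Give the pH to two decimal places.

C18H22NO3+ is the conjugate acid of the weak base C18H21NO3.
Kb = 10^(−5.82) = 1.51 × 10^-6
Ka = Kw/Kb = 1.0×10^-14 / 1.51 × 10^-6 = 6.62 × 10^-9
Ka = [H+]²/(0.31 − [H+]) = 6.62 × 10^-9
Neglecting [H+] in the denominator: [H+] = √(6.62 × 10^-9 × 0.31) = 4.53 × 10^-5 M
pH = −log(4.53 × 10^-5) = 4.34

pH = 4.34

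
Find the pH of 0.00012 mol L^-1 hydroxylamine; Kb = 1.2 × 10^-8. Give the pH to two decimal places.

NH2OH + H2O ⇌ NH3OH+ + OH-
From the ICE table, Kb = x²/(0.00012 − x) = 1.2 × 10^-8.
Neglecting x in the denominator: x = √(1.2 × 10^-8 × 0.00012) = 1.20 × 10^-6 M
pOH = 5.92, so pH = 14.00 − pOH = 8.08

pH = 8.08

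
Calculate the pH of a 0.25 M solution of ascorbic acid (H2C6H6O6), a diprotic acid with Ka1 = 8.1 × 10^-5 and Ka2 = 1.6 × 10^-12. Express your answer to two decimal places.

pH = 2.35

Since Ka1 ≫ Ka2, the first ionization dominates [H+].
Ka1 = x²/(0.25 − x) = 8.1 × 10^-5
x ≈ √(8.1 × 10^-5 × 0.25) = 4.50 × 10^-3 M
pH = −log(4.50 × 10^-3) = 2.35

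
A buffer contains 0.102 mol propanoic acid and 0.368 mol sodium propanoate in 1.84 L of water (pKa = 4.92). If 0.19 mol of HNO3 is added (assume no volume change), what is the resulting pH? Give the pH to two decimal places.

Added H+ converts CH3CH2COO- to CH3CH2COOH: CH3CH2COOH → 0.292 mol, CH3CH2COO- → 0.178 mol.
pH = pKa + log(n_CH3CH2COO-/n_CH3CH2COOH) = 4.92 + log(0.178/0.292) = 4.92 + (-0.215)

pH = 4.71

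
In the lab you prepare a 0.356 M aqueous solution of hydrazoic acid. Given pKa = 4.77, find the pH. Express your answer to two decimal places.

pH = 2.61

HN3 ⇌ N3- + H+
Ka = 10^(−4.77) = 1.70 × 10^-5
Ka = [H+]²/(0.356 − [H+]) = 1.70 × 10^-5
Since Ka ≪ C₀, [H+] ≈ √(Ka·C₀) = 2.46 × 10^-3 M.
([H+]/C₀ = 0.69% < 5%, so the approximation holds.)
pH = −log(2.46 × 10^-3) = 2.61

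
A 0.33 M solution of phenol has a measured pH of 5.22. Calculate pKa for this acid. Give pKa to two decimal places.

pKa = 9.96

[H+] = 10^(-5.22) = 6.03 × 10^-6 M
At equilibrium [HA] = 0.33 − 6.03 × 10^-6 = 3.30 × 10^-1 M
Ka = [H+][A-]/[HA] = (6.03 × 10^-6)² / 3.30 × 10^-1 = 1.10 × 10^-10
pKa = -log(1.10 × 10^-10) = 9.96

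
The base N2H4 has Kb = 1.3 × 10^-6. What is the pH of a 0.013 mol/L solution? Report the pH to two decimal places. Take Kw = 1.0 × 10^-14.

pH = 10.11

N2H4 + H2O ⇌ N2H5+ + OH-
Kb = [OH-]²/(0.013 − [OH-]) = 1.3 × 10^-6
Assume [OH-] ≪ 0.013: [OH-] ≈ √(1.3 × 10^-6 × 0.013) = 1.30 × 10^-4 M
pOH = −log(1.30 × 10^-4) = 3.89; pH = 14.00 − 3.89 = 10.11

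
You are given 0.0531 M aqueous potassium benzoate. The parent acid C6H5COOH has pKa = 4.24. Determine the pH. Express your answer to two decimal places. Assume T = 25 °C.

C6H5COO- is the conjugate base of the weak acid C6H5COOH.
Ka = 10^(−4.24) = 5.75 × 10^-5
Kb = Kw/Ka = 1.0×10^-14 / 5.75 × 10^-5 = 1.74 × 10^-10
From the ICE table, Kb = [OH-]²/(0.0531 − [OH-]) = 1.74 × 10^-10.
Neglecting [OH-] in the denominator: [OH-] = √(1.74 × 10^-10 × 0.0531) = 3.04 × 10^-6 M
Check: 0.0057% ionized — well under 5%, approximation valid.
pOH = −log(3.04 × 10^-6) = 5.52; pH = 14.00 − 5.52 = 8.48

pH = 8.48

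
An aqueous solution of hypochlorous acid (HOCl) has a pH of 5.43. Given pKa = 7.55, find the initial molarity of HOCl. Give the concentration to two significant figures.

[H+] = 10^(-5.43) = 3.72 × 10^-6 M = x
Ka = 10^(−7.55) = 2.82 × 10^-8
Ka = x²/(C₀ − x) ⇒ C₀ = x + x²/Ka
C₀ = 3.72 × 10^-6 + (3.72 × 10^-6)²/(2.82 × 10^-8) = 4.94 × 10^-4 M

C₀ = 4.9 × 10^-4 M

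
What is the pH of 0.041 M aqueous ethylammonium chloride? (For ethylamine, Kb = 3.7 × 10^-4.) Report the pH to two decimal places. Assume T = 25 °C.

pH = 5.98

C2H5NH3+ is the conjugate acid of the weak base C2H5NH2.
Ka = Kw/Kb = 1.0×10^-14 / 3.7 × 10^-4 = 2.70 × 10^-11
Ka = [H+]²/(0.041 − [H+]) = 2.70 × 10^-11
Assume [H+] ≪ 0.041: [H+] ≈ √(2.70 × 10^-11 × 0.041) = 1.05 × 10^-6 M
pH = −log(1.05 × 10^-6) = 5.98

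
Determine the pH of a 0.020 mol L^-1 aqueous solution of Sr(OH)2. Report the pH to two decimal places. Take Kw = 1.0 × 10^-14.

Sr(OH)2 is a strong base (each formula unit releases 2 OH-); [OH-] = 0.04 M.
pOH = -log(0.04) = 1.40
pH = 14.00 - 1.40 = 12.60

pH = 12.60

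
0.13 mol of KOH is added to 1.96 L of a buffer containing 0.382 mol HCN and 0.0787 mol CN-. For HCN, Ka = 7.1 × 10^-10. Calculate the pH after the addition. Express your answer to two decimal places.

After neutralization: n(HCN) = 0.252 mol, n(CN-) = 0.209 mol.
pKa = −log(7.1 × 10^-10) = 9.149
pH = pKa + log([A⁻]/[HA]) = 9.149 + log(0.209/0.252) = 9.149 -0.081

pH = 9.07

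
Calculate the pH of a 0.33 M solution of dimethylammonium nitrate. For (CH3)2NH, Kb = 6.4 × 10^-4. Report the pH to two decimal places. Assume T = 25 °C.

(CH3)2NH2+ is the conjugate acid of the weak base (CH3)2NH.
Ka = Kw/Kb = 1.0×10^-14 / 6.4 × 10^-4 = 1.56 × 10^-11
Ka = x²/(0.33 − x) = 1.56 × 10^-11
Since Ka ≪ C₀, x ≈ √(Ka·C₀) = 2.27 × 10^-6 M.
Check: 0.00069% ionized — well under 5%, approximation valid.
pH = −log[H+] = −log(2.27 × 10^-6) = 5.64

pH = 5.64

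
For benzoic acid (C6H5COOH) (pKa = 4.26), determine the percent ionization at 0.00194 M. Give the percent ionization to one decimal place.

C6H5COOH ⇌ C6H5COO- + H+; let x = [H+] at equilibrium.
Ka = 10^(−4.26) = 5.50 × 10^-5
Ka = x²/(C₀ − x); solving the quadratic gives x = 3.00 × 10^-4 M.
% ionization = x/C₀ × 100% = 3.00 × 10^-4/0.00194 × 100% = 15.5%

15.5%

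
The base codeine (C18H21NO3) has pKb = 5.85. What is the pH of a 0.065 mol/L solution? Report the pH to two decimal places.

C18H21NO3 + H2O ⇌ C18H22NO3+ + OH-
Kb = 10^(−5.85) = 1.41 × 10^-6
From the ICE table, Kb = x²/(0.065 − x) = 1.41 × 10^-6.
Since Kb ≪ C₀, x ≈ √(Kb·C₀) = 3.03 × 10^-4 M.
(x/C₀ = 0.47% < 5%, so the approximation holds.)
pOH = 3.52, so pH = 14.00 − pOH = 10.48

pH = 10.48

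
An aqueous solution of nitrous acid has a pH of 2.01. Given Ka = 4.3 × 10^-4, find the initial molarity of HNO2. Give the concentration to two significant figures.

[H+] = 10^(-2.01) = 9.77 × 10^-3 M = x
Ka = x²/(C₀ − x) ⇒ C₀ = x + x²/Ka
C₀ = 9.77 × 10^-3 + (9.77 × 10^-3)²/(4.3 × 10^-4) = 2.32 × 10^-1 M

C₀ = 2.3 × 10^-1 M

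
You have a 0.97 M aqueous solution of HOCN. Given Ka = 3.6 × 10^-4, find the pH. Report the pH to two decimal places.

HOCN ⇌ OCN- + H+
Let x = [H+] at equilibrium. Ka = x²/(0.97 − x).
Since Ka ≪ C₀, x ≈ √(Ka·C₀) = 1.87 × 10^-2 M.
pH = −log(1.87 × 10^-2) = 1.73

pH = 1.73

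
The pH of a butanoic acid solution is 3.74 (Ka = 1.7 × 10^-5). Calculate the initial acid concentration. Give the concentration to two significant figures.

C₀ = 2.1 × 10^-3 M

[H+] = 10^(-3.74) = 1.82 × 10^-4 M = x
Ka = x²/(C₀ − x) ⇒ C₀ = x + x²/Ka
C₀ = 1.82 × 10^-4 + (1.82 × 10^-4)²/(1.7 × 10^-5) = 2.13 × 10^-3 M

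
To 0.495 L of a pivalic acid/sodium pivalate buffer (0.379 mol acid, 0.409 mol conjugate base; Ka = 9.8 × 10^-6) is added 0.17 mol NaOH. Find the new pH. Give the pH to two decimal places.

pH = 5.45

OH- converts (CH3)3CCOOH to (CH3)3CCOO-: (CH3)3CCOOH → 0.209 mol, (CH3)3CCOO- → 0.579 mol.
pKa = −log(9.8 × 10^-6) = 5.009
Henderson–Hasselbalch with mole ratio 0.579/0.209: pH = 5.009 + (+0.443)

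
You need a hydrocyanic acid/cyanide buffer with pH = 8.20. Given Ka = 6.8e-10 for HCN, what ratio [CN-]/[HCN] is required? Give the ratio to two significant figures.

pKa = -log(6.8 × 10^-10) = 9.167
pH = pKa + log(r) ⇒ log(r) = 8.20 − 9.167 = -0.967
r = [CN-]/[HCN] = 10^(-0.967) = 0.108

ratio = 0.11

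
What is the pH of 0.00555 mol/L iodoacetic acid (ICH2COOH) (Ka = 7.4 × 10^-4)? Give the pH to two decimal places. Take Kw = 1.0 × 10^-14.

pH = 2.77

ICH2COOH ⇌ ICH2COO- + H+
Ka = [H+]²/(0.00555 − [H+]) = 7.4 × 10^-4
The 5% rule fails; solving [H+]² + Ka·[H+] − Ka·C₀ = 0 exactly:
[H+] = [−0.00074 + √(0.00074² + 1.64e-05)]/2 = 1.69 × 10^-3 M
pH = −log(1.69 × 10^-3) = 2.77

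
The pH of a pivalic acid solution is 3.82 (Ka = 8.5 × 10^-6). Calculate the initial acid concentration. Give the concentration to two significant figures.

C₀ = 2.8 × 10^-3 M

[H+] = 10^(-3.82) = 1.51 × 10^-4 M = x
Ka = x²/(C₀ − x) ⇒ C₀ = x + x²/Ka
C₀ = 1.51 × 10^-4 + (1.51 × 10^-4)²/(8.5 × 10^-6) = 2.83 × 10^-3 M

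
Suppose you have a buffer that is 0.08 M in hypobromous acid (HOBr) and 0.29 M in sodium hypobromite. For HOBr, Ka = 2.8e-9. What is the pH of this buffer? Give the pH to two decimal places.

pKa = −log(2.8 × 10^-9) = 8.553
Using pH = pKa + log([base]/[acid]) with [base]/[acid] = 0.29/0.08:
pH = 8.553 + (+0.559) = 9.11

pH = 9.11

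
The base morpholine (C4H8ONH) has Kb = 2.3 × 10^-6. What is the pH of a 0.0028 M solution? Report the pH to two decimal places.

C4H8ONH + H2O ⇌ C4H8ONH2+ + OH-
Kb = x²/(0.0028 − x) = 2.3 × 10^-6
Since Kb ≪ C₀, x ≈ √(Kb·C₀) = 8.02 × 10^-5 M.
Check: 2.9% ionized — well under 5%, approximation valid.
pOH = 4.10, so pH = 14.00 − pOH = 9.90

pH = 9.90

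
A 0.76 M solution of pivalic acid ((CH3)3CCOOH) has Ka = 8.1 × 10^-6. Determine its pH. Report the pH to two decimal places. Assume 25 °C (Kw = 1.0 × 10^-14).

(CH3)3CCOOH ⇌ (CH3)3CCOO- + H+
Ka = [H+]²/(0.76 − [H+]) = 8.1 × 10^-6
Neglecting [H+] in the denominator: [H+] = √(8.1 × 10^-6 × 0.76) = 2.48 × 10^-3 M
Check: 0.33% ionized — well under 5%, approximation valid.
pH = −log[H+] = −log(2.48 × 10^-3) = 2.61

pH = 2.61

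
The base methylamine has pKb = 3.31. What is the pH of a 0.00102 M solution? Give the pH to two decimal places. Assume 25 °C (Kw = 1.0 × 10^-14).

CH3NH2 + H2O ⇌ CH3NH3+ + OH-
Kb = 10^(−3.31) = 4.90 × 10^-4
Let x = [OH-] at equilibrium. Kb = x²/(0.00102 − x).
The 5% rule fails; solving x² + Kb·x − Kb·C₀ = 0 exactly:
x = [−0.00049 + √(0.00049² + 2e-06)]/2 = 5.03 × 10^-4 M
pOH = 3.30, so pH = 14.00 − pOH = 10.70

pH = 10.70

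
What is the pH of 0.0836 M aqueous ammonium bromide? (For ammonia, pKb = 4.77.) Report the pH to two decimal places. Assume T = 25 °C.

NH4+ is the conjugate acid of the weak base NH3.
Kb = 10^(−4.77) = 1.70 × 10^-5
Ka = Kw/Kb = 1.0×10^-14 / 1.70 × 10^-5 = 5.88 × 10^-10
From the ICE table, Ka = [H+]²/(0.0836 − [H+]) = 5.88 × 10^-10.
Since Ka ≪ C₀, [H+] ≈ √(Ka·C₀) = 7.01 × 10^-6 M.
pH = −log(7.01 × 10^-6) = 5.15

pH = 5.15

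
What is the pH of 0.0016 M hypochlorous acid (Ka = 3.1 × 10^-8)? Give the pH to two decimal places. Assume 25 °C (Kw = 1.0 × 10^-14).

HOCl ⇌ OCl- + H+
From the ICE table, Ka = x²/(0.0016 − x) = 3.1 × 10^-8.
Since Ka ≪ C₀, x ≈ √(Ka·C₀) = 7.04 × 10^-6 M.
(x/C₀ = 0.44% < 5%, so the approximation holds.)
pH = −log[H+] = −log(7.04 × 10^-6) = 5.15

pH = 5.15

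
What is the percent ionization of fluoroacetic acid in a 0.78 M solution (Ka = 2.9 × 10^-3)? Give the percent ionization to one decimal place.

FCH2COOH ⇌ FCH2COO- + H+; let x = [H+] at equilibrium.
Solve x² + 0.0029x − 0.00226 = 0 → x = 4.61 × 10^-2 M
Fraction ionized = 4.61 × 10^-2 / 0.78 = 0.0591 → 5.9%

5.9%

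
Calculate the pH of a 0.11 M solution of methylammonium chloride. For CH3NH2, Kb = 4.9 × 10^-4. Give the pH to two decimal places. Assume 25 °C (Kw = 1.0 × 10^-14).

CH3NH3+ is the conjugate acid of the weak base CH3NH2.
Ka = Kw/Kb = 1.0×10^-14 / 4.9 × 10^-4 = 2.04 × 10^-11
Ka = [H+]²/(0.11 − [H+]) = 2.04 × 10^-11
Assume [H+] ≪ 0.11: [H+] ≈ √(2.04 × 10^-11 × 0.11) = 1.50 × 10^-6 M
pH = −log[H+] = −log(1.50 × 10^-6) = 5.82

pH = 5.82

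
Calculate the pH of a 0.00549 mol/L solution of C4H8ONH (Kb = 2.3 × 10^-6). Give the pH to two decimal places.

pH = 10.05

C4H8ONH + H2O ⇌ C4H8ONH2+ + OH-
From the ICE table, Kb = [OH-]²/(0.00549 − [OH-]) = 2.3 × 10^-6.
Assume [OH-] ≪ 0.00549: [OH-] ≈ √(2.3 × 10^-6 × 0.00549) = 1.12 × 10^-4 M
pOH = 3.95, so pH = 14.00 − pOH = 10.05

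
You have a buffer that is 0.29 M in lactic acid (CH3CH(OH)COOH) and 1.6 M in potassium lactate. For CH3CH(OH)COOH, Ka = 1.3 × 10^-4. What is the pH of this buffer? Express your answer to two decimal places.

pKa = −log(1.3 × 10^-4) = 3.886
Henderson–Hasselbalch: pH = pKa + log([CH3CH(OH)COO-]/[CH3CH(OH)COOH]) = 3.886 + log(1.6/0.29)
pH = 3.886 + (+0.742) = 4.63

pH = 4.63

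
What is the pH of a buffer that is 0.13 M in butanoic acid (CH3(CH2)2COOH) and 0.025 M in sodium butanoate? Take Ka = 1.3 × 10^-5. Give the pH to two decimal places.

pKa = −log(1.3 × 10^-5) = 4.886
Using pH = pKa + log([base]/[acid]) with [base]/[acid] = 0.025/0.13:
pH = 4.886 + (-0.716) = 4.17

pH = 4.17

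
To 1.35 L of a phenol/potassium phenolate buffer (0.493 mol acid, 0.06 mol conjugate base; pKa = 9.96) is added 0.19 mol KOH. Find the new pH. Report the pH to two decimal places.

OH- converts C6H5OH to C6H5O-: C6H5OH → 0.303 mol, C6H5O- → 0.25 mol.
Henderson–Hasselbalch with mole ratio 0.25/0.303: pH = 9.96 + (-0.084)

pH = 9.88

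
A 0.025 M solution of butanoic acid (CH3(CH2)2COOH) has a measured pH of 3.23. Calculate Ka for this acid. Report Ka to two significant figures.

[H+] = 10^(-3.23) = 5.89 × 10^-4 M
At equilibrium [HA] = 0.025 − 5.89 × 10^-4 = 2.44 × 10^-2 M
Ka = [H+][A-]/[HA] = (5.89 × 10^-4)² / 2.44 × 10^-2 = 1.4 × 10^-5

Ka = 1.4 × 10^-5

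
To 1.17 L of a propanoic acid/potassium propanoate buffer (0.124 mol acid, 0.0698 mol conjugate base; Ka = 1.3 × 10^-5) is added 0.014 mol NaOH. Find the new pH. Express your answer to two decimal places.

After neutralization: n(CH3CH2COOH) = 0.11 mol, n(CH3CH2COO-) = 0.0838 mol.
pKa = −log(1.3 × 10^-5) = 4.886
pH = pKa + log(n_CH3CH2COO-/n_CH3CH2COOH) = 4.886 + log(0.0838/0.11) = 4.886 + (-0.118)

pH = 4.77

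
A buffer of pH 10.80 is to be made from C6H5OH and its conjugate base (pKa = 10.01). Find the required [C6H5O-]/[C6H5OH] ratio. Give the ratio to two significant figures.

ratio = 6.2

pH = pKa + log(r) ⇒ log(r) = 10.80 − 10.01 = +0.79
r = [C6H5O-]/[C6H5OH] = 10^(+0.79) = 6.17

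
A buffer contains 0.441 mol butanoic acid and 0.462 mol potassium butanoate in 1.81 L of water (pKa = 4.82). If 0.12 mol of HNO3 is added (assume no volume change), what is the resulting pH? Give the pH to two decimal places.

pH = 4.61

After neutralization: n(CH3(CH2)2COOH) = 0.561 mol, n(CH3(CH2)2COO-) = 0.342 mol.
Henderson–Hasselbalch with mole ratio 0.342/0.561: pH = 4.82 + (-0.215)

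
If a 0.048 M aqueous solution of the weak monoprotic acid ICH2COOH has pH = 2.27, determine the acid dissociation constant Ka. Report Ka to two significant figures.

[H+] = 10^(-2.27) = 5.37 × 10^-3 M
At equilibrium [HA] = 0.048 − 5.37 × 10^-3 = 4.26 × 10^-2 M
Ka = [H+][A-]/[HA] = (5.37 × 10^-3)² / 4.26 × 10^-2 = 6.8 × 10^-4

Ka = 6.8 × 10^-4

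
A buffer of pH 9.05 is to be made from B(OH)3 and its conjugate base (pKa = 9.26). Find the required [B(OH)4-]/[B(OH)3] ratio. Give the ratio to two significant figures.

ratio = 0.62

pH = pKa + log(r) ⇒ log(r) = 9.05 − 9.26 = -0.21
r = [B(OH)4-]/[B(OH)3] = 10^(-0.21) = 0.617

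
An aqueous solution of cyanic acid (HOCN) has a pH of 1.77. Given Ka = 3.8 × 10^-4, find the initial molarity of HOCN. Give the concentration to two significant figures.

C₀ = 7.8 × 10^-1 M

[H+] = 10^(-1.77) = 1.70 × 10^-2 M = x
Ka = x²/(C₀ − x) ⇒ C₀ = x + x²/Ka
C₀ = 1.70 × 10^-2 + (1.70 × 10^-2)²/(3.8 × 10^-4) = 7.78 × 10^-1 M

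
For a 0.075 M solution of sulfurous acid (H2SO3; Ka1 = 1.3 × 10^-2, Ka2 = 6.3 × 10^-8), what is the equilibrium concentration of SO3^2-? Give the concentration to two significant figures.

First ionization gives [H+] ≈ [HSO3-] = 2.54 × 10^-2 M.
Second step: Ka2 = [H+][SO3^2-]/[HSO3-] ≈ [SO3^2-] (since [H+] ≈ [HSO3-]).
So [SO3^2-] ≈ Ka2.

6.3 × 10^-8 M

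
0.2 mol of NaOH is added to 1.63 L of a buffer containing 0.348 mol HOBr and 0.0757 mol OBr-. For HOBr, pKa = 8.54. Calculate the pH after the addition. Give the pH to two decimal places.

pH = 8.81

OH- converts HOBr to OBr-: HOBr → 0.148 mol, OBr- → 0.276 mol.
Henderson–Hasselbalch with mole ratio 0.276/0.148: pH = 8.54 + (+0.271)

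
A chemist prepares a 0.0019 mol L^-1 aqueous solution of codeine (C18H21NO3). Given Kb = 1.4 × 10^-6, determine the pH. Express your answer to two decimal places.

C18H21NO3 + H2O ⇌ C18H22NO3+ + OH-
From the ICE table, Kb = x²/(0.0019 − x) = 1.4 × 10^-6.
Neglecting x in the denominator: x = √(1.4 × 10^-6 × 0.0019) = 5.16 × 10^-5 M
Check: 2.7% ionized — well under 5%, approximation valid.
pOH = 4.29, so pH = 14.00 − pOH = 9.71

pH = 9.71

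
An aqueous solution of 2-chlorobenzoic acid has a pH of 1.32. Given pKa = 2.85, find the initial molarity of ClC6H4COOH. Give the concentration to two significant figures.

C₀ = 1.7 M

[H+] = 10^(-1.32) = 4.79 × 10^-2 M = x
Ka = 10^(−2.85) = 1.41 × 10^-3
Ka = x²/(C₀ − x) ⇒ C₀ = x + x²/Ka
C₀ = 4.79 × 10^-2 + (4.79 × 10^-2)²/(1.41 × 10^-3) = 1.68 M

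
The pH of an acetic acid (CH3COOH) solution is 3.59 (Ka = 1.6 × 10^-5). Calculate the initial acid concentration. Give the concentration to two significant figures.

C₀ = 4.4 × 10^-3 M

[H+] = 10^(-3.59) = 2.57 × 10^-4 M = x
Ka = x²/(C₀ − x) ⇒ C₀ = x + x²/Ka
C₀ = 2.57 × 10^-4 + (2.57 × 10^-4)²/(1.6 × 10^-5) = 4.39 × 10^-3 M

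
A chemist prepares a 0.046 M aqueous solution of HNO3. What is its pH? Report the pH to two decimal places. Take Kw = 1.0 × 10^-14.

pH = 1.34

HNO3 is a strong acid and dissociates completely, so [H+] = 0.046 M.
pH = -log(0.046) = 1.34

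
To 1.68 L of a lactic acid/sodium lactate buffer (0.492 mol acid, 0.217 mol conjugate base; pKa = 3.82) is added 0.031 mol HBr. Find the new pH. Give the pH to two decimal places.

Added H+ converts CH3CH(OH)COO- to CH3CH(OH)COOH: CH3CH(OH)COOH → 0.523 mol, CH3CH(OH)COO- → 0.186 mol.
Henderson–Hasselbalch with mole ratio 0.186/0.523: pH = 3.82 + (-0.449)

pH = 3.37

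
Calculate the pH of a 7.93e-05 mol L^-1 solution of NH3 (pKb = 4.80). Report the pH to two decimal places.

pH = 9.45

NH3 + H2O ⇌ NH4+ + OH-
Kb = 10^(−4.80) = 1.58 × 10^-5
Kb = x²/(7.93e-05 − x) = 1.58 × 10^-5
Here C₀/Kb ≈ 5.02, so the small-x approximation fails. Use the quadratic:
x = [−1.58e-05 + √(1.58e-05² + 5.01e-09)]/2 = 2.84 × 10^-5 M
pOH = 4.55, so pH = 14.00 − pOH = 9.45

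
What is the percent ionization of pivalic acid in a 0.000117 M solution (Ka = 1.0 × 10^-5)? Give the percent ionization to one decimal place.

(CH3)3CCOOH ⇌ (CH3)3CCOO- + H+; let x = [H+] at equilibrium.
Solve x² + 1e-05x − 1.17e-09 = 0 → x = 2.96 × 10^-5 M
% ionization = x/C₀ × 100% = 2.96 × 10^-5/0.000117 × 100% = 25.3%

25.3%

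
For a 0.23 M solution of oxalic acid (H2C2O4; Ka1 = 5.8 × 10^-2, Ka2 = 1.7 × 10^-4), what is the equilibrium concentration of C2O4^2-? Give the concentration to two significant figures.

1.7 × 10^-4 M

First ionization gives [H+] ≈ [HC2O4-] = 9.01 × 10^-2 M.
Second step: Ka2 = [H+][C2O4^2-]/[HC2O4-] ≈ [C2O4^2-] (since [H+] ≈ [HC2O4-]).
So [C2O4^2-] ≈ Ka2.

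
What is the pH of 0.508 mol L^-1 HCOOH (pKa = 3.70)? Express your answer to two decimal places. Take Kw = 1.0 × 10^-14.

HCOOH ⇌ HCOO- + H+
Ka = 10^(−3.70) = 2.00 × 10^-4
Let x = [H+] at equilibrium. Ka = x²/(0.508 − x).
Since Ka ≪ C₀, x ≈ √(Ka·C₀) = 1.01 × 10^-2 M.
pH = −log[H+] = −log(1.01 × 10^-2) = 2.00

pH = 2.00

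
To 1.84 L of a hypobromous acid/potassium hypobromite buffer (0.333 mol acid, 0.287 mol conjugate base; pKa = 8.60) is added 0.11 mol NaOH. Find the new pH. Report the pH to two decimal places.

pH = 8.85

OH- converts HOBr to OBr-: HOBr → 0.223 mol, OBr- → 0.397 mol.
Henderson–Hasselbalch with mole ratio 0.397/0.223: pH = 8.60 + (+0.250)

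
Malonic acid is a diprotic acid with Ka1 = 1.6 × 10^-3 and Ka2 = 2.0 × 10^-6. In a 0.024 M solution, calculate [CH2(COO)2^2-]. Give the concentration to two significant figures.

First ionization gives [H+] ≈ [CH2(COOH)COO-] = 5.45 × 10^-3 M.
Second step: Ka2 = [H+][CH2(COO)2^2-]/[CH2(COOH)COO-] ≈ [CH2(COO)2^2-] (since [H+] ≈ [CH2(COOH)COO-]).
So [CH2(COO)2^2-] ≈ Ka2.

2.0 × 10^-6 M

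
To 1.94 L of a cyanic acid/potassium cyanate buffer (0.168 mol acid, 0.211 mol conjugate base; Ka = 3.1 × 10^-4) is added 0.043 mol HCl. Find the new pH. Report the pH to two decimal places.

pH = 3.41

Added H+ converts OCN- to HOCN: HOCN → 0.211 mol, OCN- → 0.168 mol.
pKa = −log(3.1 × 10^-4) = 3.509
pH = pKa + log([A⁻]/[HA]) = 3.509 + log(0.168/0.211) = 3.509 -0.099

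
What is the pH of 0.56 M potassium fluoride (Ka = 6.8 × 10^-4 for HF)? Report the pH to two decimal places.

F- is the conjugate base of the weak acid HF.
Kb = Kw/Ka = 1.0×10^-14 / 6.8 × 10^-4 = 1.47 × 10^-11
From the ICE table, Kb = x²/(0.56 − x) = 1.47 × 10^-11.
Neglecting x in the denominator: x = √(1.47 × 10^-11 × 0.56) = 2.87 × 10^-6 M
pOH = −log(2.87 × 10^-6) = 5.54; pH = 14.00 − 5.54 = 8.46

pH = 8.46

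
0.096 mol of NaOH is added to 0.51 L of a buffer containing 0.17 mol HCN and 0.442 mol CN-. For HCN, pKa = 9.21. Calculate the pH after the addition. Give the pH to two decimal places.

After neutralization: n(HCN) = 0.074 mol, n(CN-) = 0.538 mol.
pH = pKa + log([A⁻]/[HA]) = 9.21 + log(0.538/0.074) = 9.21 +0.862

pH = 10.07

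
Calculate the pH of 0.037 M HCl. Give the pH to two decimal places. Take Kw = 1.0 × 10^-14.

pH = 1.43

HCl is a strong acid and dissociates completely, so [H+] = 0.037 M.
pH = -log(0.037) = 1.43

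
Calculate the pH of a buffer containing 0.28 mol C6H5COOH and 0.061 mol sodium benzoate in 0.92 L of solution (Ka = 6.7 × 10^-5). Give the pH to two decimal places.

pKa = −log(6.7 × 10^-5) = 4.174
Using pH = pKa + log([base]/[acid]) with [base]/[acid] = 0.061/0.28:
pH = 4.174 + (-0.662) = 3.51

pH = 3.51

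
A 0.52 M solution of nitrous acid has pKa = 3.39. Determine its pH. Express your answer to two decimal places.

pH = 1.84

HNO2 ⇌ NO2- + H+
Ka = 10^(−3.39) = 4.07 × 10^-4
From the ICE table, Ka = [H+]²/(0.52 − [H+]) = 4.07 × 10^-4.
Neglecting [H+] in the denominator: [H+] = √(4.07 × 10^-4 × 0.52) = 1.45 × 10^-2 M
pH = −log[H+] = −log(1.45 × 10^-2) = 1.84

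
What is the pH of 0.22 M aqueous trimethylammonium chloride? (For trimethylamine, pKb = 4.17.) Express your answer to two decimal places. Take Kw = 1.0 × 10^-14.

(CH3)3NH+ is the conjugate acid of the weak base (CH3)3N.
Kb = 10^(−4.17) = 6.76 × 10^-5
Ka = Kw/Kb = 1.0×10^-14 / 6.76 × 10^-5 = 1.48 × 10^-10
Ka = [H+]²/(0.22 − [H+]) = 1.48 × 10^-10
Neglecting [H+] in the denominator: [H+] = √(1.48 × 10^-10 × 0.22) = 5.71 × 10^-6 M
Check: 0.0026% ionized — well under 5%, approximation valid.
pH = −log(5.71 × 10^-6) = 5.24

pH = 5.24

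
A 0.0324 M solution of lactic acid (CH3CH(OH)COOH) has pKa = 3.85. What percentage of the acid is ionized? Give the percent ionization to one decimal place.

6.4%

CH3CH(OH)COOH ⇌ CH3CH(OH)COO- + H+; let x = [H+] at equilibrium.
Ka = 10^(−3.85) = 1.41 × 10^-4
Solve x² + 0.000141x − 4.57e-06 = 0 → x = 2.07 × 10^-3 M
% ionization = x/C₀ × 100% = 2.07 × 10^-3/0.0324 × 100% = 6.4%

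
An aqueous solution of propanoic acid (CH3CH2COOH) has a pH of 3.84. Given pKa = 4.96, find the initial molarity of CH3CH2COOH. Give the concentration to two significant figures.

[H+] = 10^(-3.84) = 1.45 × 10^-4 M = x
Ka = 10^(−4.96) = 1.10 × 10^-5
Ka = x²/(C₀ − x) ⇒ C₀ = x + x²/Ka
C₀ = 1.45 × 10^-4 + (1.45 × 10^-4)²/(1.10 × 10^-5) = 2.06 × 10^-3 M

C₀ = 2.1 × 10^-3 M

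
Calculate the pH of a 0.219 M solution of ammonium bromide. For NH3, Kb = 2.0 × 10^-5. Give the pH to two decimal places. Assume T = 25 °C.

pH = 4.98

NH4+ is the conjugate acid of the weak base NH3.
Ka = Kw/Kb = 1.0×10^-14 / 2.0 × 10^-5 = 5.00 × 10^-10
From the ICE table, Ka = [H+]²/(0.219 − [H+]) = 5.00 × 10^-10.
Since Ka ≪ C₀, [H+] ≈ √(Ka·C₀) = 1.05 × 10^-5 M.
([H+]/C₀ = 0.0048% < 5%, so the approximation holds.)
pH = −log[H+] = −log(1.05 × 10^-5) = 4.98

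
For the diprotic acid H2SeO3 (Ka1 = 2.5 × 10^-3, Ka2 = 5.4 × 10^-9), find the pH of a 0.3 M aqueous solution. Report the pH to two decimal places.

pH = 1.58

Since Ka1 ≫ Ka2, the first ionization dominates [H+].
Ka1 = x²/(0.3 − x) = 2.5 × 10^-3
Solving the quadratic: x = (−Ka1 + √(Ka1² + 4·Ka1·C₀))/2 = 2.62 × 10^-2 M
pH = −log(2.62 × 10^-2) = 1.58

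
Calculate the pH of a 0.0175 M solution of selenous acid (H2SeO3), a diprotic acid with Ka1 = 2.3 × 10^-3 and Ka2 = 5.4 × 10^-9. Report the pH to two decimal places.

pH = 2.28

Ka1 ≫ Ka2, so treat the first dissociation as the only significant source of H+.
Ka1 = x²/(0.0175 − x) = 2.3 × 10^-3
Solving the quadratic: x = (−Ka1 + √(Ka1² + 4·Ka1·C₀))/2 = 5.30 × 10^-3 M
pH = −log(5.30 × 10^-3) = 2.28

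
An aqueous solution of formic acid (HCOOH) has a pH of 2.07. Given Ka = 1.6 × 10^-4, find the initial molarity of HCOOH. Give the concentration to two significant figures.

[H+] = 10^(-2.07) = 8.51 × 10^-3 M = x
Ka = x²/(C₀ − x) ⇒ C₀ = x + x²/Ka
C₀ = 8.51 × 10^-3 + (8.51 × 10^-3)²/(1.6 × 10^-4) = 4.61 × 10^-1 M

C₀ = 4.6 × 10^-1 M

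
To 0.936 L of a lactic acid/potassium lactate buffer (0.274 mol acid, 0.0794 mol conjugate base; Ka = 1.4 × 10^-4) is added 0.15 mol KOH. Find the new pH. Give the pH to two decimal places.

pH = 4.12

OH- converts CH3CH(OH)COOH to CH3CH(OH)COO-: CH3CH(OH)COOH → 0.124 mol, CH3CH(OH)COO- → 0.229 mol.
pKa = −log(1.4 × 10^-4) = 3.854
pH = pKa + log([A⁻]/[HA]) = 3.854 + log(0.229/0.124) = 3.854 +0.266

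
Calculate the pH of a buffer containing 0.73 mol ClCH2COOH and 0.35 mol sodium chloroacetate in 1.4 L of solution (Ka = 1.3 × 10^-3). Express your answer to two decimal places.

pKa = −log(1.3 × 10^-3) = 2.886
pH = pKa + log([A⁻]/[HA]) = 2.886 + log(0.35/0.73)
pH = 2.886 + (-0.319) = 2.57

pH = 2.57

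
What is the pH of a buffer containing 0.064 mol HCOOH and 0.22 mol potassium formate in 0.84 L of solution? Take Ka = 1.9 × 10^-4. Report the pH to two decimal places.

pH = 4.26

pKa = −log(1.9 × 10^-4) = 3.721
pH = pKa + log([A⁻]/[HA]) = 3.721 + log(0.22/0.064)
pH = 3.721 + (+0.536) = 4.26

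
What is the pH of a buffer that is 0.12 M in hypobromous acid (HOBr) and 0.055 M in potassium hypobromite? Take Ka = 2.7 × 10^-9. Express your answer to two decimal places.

pKa = −log(2.7 × 10^-9) = 8.569
Using pH = pKa + log([base]/[acid]) with [base]/[acid] = 0.055/0.12:
pH = 8.569 + (-0.339) = 8.23

pH = 8.23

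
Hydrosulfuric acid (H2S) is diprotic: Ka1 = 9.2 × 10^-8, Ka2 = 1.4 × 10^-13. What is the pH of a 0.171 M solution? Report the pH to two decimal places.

pH = 3.90

Ka1 ≫ Ka2, so treat the first dissociation as the only significant source of H+.
Ka1 = x²/(0.171 − x) = 9.2 × 10^-8
x ≈ √(9.2 × 10^-8 × 0.171) = 1.25 × 10^-4 M
pH = −log(1.25 × 10^-4) = 3.90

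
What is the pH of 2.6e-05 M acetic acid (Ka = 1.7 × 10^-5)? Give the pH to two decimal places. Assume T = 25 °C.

pH = 4.85

CH3COOH ⇌ CH3COO- + H+
Ka = [H+]²/(2.6e-05 − [H+]) = 1.7 × 10^-5
Here C₀/Ka ≈ 1.53, so the small-[H+] approximation fails. Use the quadratic:
[H+] = (−Ka + √(Ka² + 4·Ka·C₀))/2 = 1.42 × 10^-5 M
pH = −log(1.42 × 10^-5) = 4.85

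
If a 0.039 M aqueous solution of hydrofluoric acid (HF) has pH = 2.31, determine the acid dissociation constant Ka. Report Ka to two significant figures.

[H+] = 10^(-2.31) = 4.90 × 10^-3 M
At equilibrium [HA] = 0.039 − 4.90 × 10^-3 = 3.41 × 10^-2 M
Ka = [H+][A-]/[HA] = (4.90 × 10^-3)² / 3.41 × 10^-2 = 7.0 × 10^-4

Ka = 7.0 × 10^-4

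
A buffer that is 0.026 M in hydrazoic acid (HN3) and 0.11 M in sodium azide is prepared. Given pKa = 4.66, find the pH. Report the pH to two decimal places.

pH = pKa + log([A⁻]/[HA]) = 4.66 + log(0.11/0.026)
pH = 4.66 + (+0.626) = 5.29

pH = 5.29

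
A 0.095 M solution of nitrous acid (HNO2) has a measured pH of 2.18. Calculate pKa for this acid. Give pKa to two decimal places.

[H+] = 10^(-2.18) = 6.61 × 10^-3 M
At equilibrium [HA] = 0.095 − 6.61 × 10^-3 = 8.84 × 10^-2 M
Ka = [H+][A-]/[HA] = (6.61 × 10^-3)² / 8.84 × 10^-2 = 4.94 × 10^-4
pKa = -log(4.94 × 10^-4) = 3.31

pKa = 3.31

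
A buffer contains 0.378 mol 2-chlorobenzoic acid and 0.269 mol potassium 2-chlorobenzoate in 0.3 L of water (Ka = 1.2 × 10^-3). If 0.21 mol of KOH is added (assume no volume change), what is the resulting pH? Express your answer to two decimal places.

OH- converts ClC6H4COOH to ClC6H4COO-: ClC6H4COOH → 0.168 mol, ClC6H4COO- → 0.479 mol.
pKa = −log(1.2 × 10^-3) = 2.921
pH = pKa + log([A⁻]/[HA]) = 2.921 + log(0.479/0.168) = 2.921 +0.455

pH = 3.38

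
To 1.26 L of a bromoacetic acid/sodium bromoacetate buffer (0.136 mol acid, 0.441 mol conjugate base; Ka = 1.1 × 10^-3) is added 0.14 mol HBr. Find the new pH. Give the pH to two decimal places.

After neutralization: n(BrCH2COOH) = 0.276 mol, n(BrCH2COO-) = 0.301 mol.
pKa = −log(1.1 × 10^-3) = 2.959
Henderson–Hasselbalch with mole ratio 0.301/0.276: pH = 2.959 + (+0.038)

pH = 3.00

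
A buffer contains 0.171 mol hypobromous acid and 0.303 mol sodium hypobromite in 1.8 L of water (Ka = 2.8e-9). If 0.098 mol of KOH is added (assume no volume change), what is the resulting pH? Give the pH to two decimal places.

pH = 9.29

OH- converts HOBr to OBr-: HOBr → 0.073 mol, OBr- → 0.401 mol.
pKa = −log(2.8 × 10^-9) = 8.553
pH = pKa + log(n_OBr-/n_HOBr) = 8.553 + log(0.401/0.073) = 8.553 + (+0.740)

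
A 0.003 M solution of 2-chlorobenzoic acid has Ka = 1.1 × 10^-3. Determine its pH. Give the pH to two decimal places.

ClC6H4COOH ⇌ ClC6H4COO- + H+
Ka = [H+]²/(0.003 − [H+]) = 1.1 × 10^-3
The 5% rule fails; solving [H+]² + Ka·[H+] − Ka·C₀ = 0 exactly:
[H+] = [−0.0011 + √(0.0011² + 1.32e-05)]/2 = 1.35 × 10^-3 M
pH = −log(1.35 × 10^-3) = 2.87

pH = 2.87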